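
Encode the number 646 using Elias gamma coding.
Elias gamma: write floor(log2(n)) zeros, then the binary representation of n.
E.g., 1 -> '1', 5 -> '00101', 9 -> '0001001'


num_bits = floor(log2(646)) + 1 = 10
leading_zeros = num_bits - 1 = 9
binary(646) = 1010000110

Elias gamma(646) = '000000000' + '1010000110' = 0000000001010000110 (19 bits)


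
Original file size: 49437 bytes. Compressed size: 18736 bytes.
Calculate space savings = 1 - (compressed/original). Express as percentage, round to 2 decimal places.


ratio = compressed/original = 18736/49437 = 0.378987
savings = 1 - ratio = 1 - 0.378987 = 0.621013
as a percentage: 0.621013 * 100 = 62.1%

Space savings = 1 - 18736/49437 = 62.1%


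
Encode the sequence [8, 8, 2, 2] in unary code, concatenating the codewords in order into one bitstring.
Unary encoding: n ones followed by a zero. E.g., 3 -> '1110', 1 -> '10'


Encode each number as n ones followed by a terminating 0:
  8 -> 111111110 (9 bits)
  8 -> 111111110 (9 bits)
  2 -> 110 (3 bits)
  2 -> 110 (3 bits)
Total length = 9 + 9 + 3 + 3 = 24 bits.

Unary([8, 8, 2, 2]) = 111111110111111110110110 (24 bits)


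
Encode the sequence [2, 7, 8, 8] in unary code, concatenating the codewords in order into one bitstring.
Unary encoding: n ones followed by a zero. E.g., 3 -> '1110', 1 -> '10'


Encode each number as n ones followed by a terminating 0:
  2 -> 110 (3 bits)
  7 -> 11111110 (8 bits)
  8 -> 111111110 (9 bits)
  8 -> 111111110 (9 bits)
Total length = 3 + 8 + 9 + 9 = 29 bits.

Unary([2, 7, 8, 8]) = 11011111110111111110111111110 (29 bits)


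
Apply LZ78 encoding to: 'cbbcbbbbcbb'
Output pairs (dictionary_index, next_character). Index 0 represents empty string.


LZ78 encoding steps:
Dictionary: {0: ''}
Step 1: w='' (idx 0), next='c' -> output (0, 'c'), add 'c' as idx 1
Step 2: w='' (idx 0), next='b' -> output (0, 'b'), add 'b' as idx 2
Step 3: w='b' (idx 2), next='c' -> output (2, 'c'), add 'bc' as idx 3
Step 4: w='b' (idx 2), next='b' -> output (2, 'b'), add 'bb' as idx 4
Step 5: w='bb' (idx 4), next='c' -> output (4, 'c'), add 'bbc' as idx 5
Step 6: w='bb' (idx 4), end of input -> output (4, '')


Encoded: [(0, 'c'), (0, 'b'), (2, 'c'), (2, 'b'), (4, 'c'), (4, '')]


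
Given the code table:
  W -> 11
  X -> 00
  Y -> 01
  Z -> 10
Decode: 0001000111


Decoding:
00 -> X
01 -> Y
00 -> X
01 -> Y
11 -> W


Result: XYXYW


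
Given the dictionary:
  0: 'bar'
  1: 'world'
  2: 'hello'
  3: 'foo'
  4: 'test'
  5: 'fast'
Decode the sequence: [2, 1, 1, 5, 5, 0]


Look up each index in the dictionary:
  2 -> 'hello'
  1 -> 'world'
  1 -> 'world'
  5 -> 'fast'
  5 -> 'fast'
  0 -> 'bar'

Decoded: "hello world world fast fast bar"


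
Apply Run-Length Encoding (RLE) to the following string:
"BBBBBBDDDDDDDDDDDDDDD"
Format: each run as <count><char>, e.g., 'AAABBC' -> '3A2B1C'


Scanning runs left to right:
  i=0: run of 'B' x 6 -> '6B'
  i=6: run of 'D' x 15 -> '15D'

RLE = 6B15D


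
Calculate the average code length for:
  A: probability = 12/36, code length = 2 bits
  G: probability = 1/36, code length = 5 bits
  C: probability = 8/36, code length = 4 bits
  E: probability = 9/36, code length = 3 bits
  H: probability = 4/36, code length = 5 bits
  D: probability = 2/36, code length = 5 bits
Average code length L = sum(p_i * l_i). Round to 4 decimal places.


Weighted contributions p_i * l_i:
  A: (12/36) * 2 = 24/36
  G: (1/36) * 5 = 5/36
  C: (8/36) * 4 = 32/36
  E: (9/36) * 3 = 27/36
  H: (4/36) * 5 = 20/36
  D: (2/36) * 5 = 10/36
Sum = (24 + 5 + 32 + 27 + 20 + 10)/36 = 118/36

L = 118/36 = 3.2778 bits/symbol


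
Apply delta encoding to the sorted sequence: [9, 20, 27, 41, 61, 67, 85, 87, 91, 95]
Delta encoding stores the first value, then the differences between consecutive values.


First value: 9
Deltas:
  20 - 9 = 11
  27 - 20 = 7
  41 - 27 = 14
  61 - 41 = 20
  67 - 61 = 6
  85 - 67 = 18
  87 - 85 = 2
  91 - 87 = 4
  95 - 91 = 4


Delta encoded: [9, 11, 7, 14, 20, 6, 18, 2, 4, 4]


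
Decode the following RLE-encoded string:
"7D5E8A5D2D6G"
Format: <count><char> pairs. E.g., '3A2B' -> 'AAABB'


Expanding each <count><char> pair:
  7D -> 'DDDDDDD'
  5E -> 'EEEEE'
  8A -> 'AAAAAAAA'
  5D -> 'DDDDD'
  2D -> 'DD'
  6G -> 'GGGGGG'

Decoded = DDDDDDDEEEEEAAAAAAAADDDDDDDGGGGGG


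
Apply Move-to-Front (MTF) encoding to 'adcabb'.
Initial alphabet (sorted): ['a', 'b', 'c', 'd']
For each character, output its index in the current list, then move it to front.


MTF encoding:
'a': index 0 in ['a', 'b', 'c', 'd'] -> ['a', 'b', 'c', 'd']
'd': index 3 in ['a', 'b', 'c', 'd'] -> ['d', 'a', 'b', 'c']
'c': index 3 in ['d', 'a', 'b', 'c'] -> ['c', 'd', 'a', 'b']
'a': index 2 in ['c', 'd', 'a', 'b'] -> ['a', 'c', 'd', 'b']
'b': index 3 in ['a', 'c', 'd', 'b'] -> ['b', 'a', 'c', 'd']
'b': index 0 in ['b', 'a', 'c', 'd'] -> ['b', 'a', 'c', 'd']


Output: [0, 3, 3, 2, 3, 0]


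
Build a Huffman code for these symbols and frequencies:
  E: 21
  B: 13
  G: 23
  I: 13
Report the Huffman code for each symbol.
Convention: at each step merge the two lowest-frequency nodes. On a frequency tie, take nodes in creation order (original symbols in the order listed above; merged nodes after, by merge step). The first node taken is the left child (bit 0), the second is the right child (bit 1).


Huffman tree construction:
Step 1: Merge B(13) + I(13) = 26
Step 2: Merge E(21) + G(23) = 44
Step 3: Merge (B+I)(26) + (E+G)(44) = 70
Read each symbol's code off the tree from the root (left child = 0, right child = 1).

Codes:
  E: 10 (length 2)
  B: 00 (length 2)
  G: 11 (length 2)
  I: 01 (length 2)
Average code length: 140/70 = 2.0000 bits/symbol


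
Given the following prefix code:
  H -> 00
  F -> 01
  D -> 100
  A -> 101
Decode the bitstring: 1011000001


Decoding step by step:
Bits 101 -> A
Bits 100 -> D
Bits 00 -> H
Bits 01 -> F


Decoded message: ADHF


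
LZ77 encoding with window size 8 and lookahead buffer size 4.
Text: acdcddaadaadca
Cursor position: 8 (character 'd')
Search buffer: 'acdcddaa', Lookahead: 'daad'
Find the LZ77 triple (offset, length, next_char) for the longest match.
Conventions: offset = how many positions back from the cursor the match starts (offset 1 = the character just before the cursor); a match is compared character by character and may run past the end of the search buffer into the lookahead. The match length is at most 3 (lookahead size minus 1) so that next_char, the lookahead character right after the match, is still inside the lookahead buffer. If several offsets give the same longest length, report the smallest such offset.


Try each offset into the search buffer:
  offset=1 (pos 7, char 'a'): match length 0
  offset=2 (pos 6, char 'a'): match length 0
  offset=3 (pos 5, char 'd'): match length 3
  offset=4 (pos 4, char 'd'): match length 1
  offset=5 (pos 3, char 'c'): match length 0
  offset=6 (pos 2, char 'd'): match length 1
  offset=7 (pos 1, char 'c'): match length 0
  offset=8 (pos 0, char 'a'): match length 0
Longest match has length 3 at offset 3.
next_char = character at position 8 + 3 = 11 -> 'd'

Best match: offset=3, length=3 (matching 'daa' starting at position 5)
LZ77 triple: (3, 3, 'd')


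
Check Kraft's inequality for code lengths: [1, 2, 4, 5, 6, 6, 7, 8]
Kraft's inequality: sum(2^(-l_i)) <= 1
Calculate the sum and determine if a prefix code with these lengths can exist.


Sum = 2^(-1) + 2^(-2) + 2^(-4) + 2^(-5) + 2^(-6) + 2^(-6) + 2^(-7) + 2^(-8)
    = 0.5 + 0.25 + 0.0625 + 0.03125 + 0.015625 + 0.015625 + 0.0078125 + 0.00390625
    = 227/256 = 0.88671875
Since 0.88671875 <= 1, Kraft's inequality IS satisfied.
A prefix code with these lengths CAN exist.

Kraft sum = 0.88671875. Satisfied.


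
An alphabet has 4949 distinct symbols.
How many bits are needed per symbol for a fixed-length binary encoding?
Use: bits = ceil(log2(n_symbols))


log2(4949) = 12.2729
Bracket: 2^12 = 4096 < 4949 <= 2^13 = 8192
So ceil(log2(4949)) = 13

bits = ceil(log2(4949)) = ceil(12.2729) = 13 bits


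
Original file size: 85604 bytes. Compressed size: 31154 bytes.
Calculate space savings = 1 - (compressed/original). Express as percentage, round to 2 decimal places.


ratio = compressed/original = 31154/85604 = 0.363932
savings = 1 - ratio = 1 - 0.363932 = 0.636068
as a percentage: 0.636068 * 100 = 63.61%

Space savings = 1 - 31154/85604 = 63.61%


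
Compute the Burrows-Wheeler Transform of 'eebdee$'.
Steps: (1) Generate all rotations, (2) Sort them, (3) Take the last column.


Rotations (sorted):
  0: $eebdee -> last char: e
  1: bdee$ee -> last char: e
  2: dee$eeb -> last char: b
  3: e$eebde -> last char: e
  4: ebdee$e -> last char: e
  5: ee$eebd -> last char: d
  6: eebdee$ -> last char: $


BWT = eebeed$


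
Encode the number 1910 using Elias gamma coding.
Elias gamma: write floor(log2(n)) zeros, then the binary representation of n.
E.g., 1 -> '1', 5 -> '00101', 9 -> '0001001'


num_bits = floor(log2(1910)) + 1 = 11
leading_zeros = num_bits - 1 = 10
binary(1910) = 11101110110

Elias gamma(1910) = '0000000000' + '11101110110' = 000000000011101110110 (21 bits)


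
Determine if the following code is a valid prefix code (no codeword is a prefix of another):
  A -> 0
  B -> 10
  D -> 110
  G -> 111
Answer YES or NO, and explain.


Checking each pair (does one codeword prefix another?):
  A='0' vs B='10': no prefix
  A='0' vs D='110': no prefix
  A='0' vs G='111': no prefix
  B='10' vs A='0': no prefix
  B='10' vs D='110': no prefix
  B='10' vs G='111': no prefix
  D='110' vs A='0': no prefix
  D='110' vs B='10': no prefix
  D='110' vs G='111': no prefix
  G='111' vs A='0': no prefix
  G='111' vs B='10': no prefix
  G='111' vs D='110': no prefix
No violation found over all pairs.

YES -- this is a valid prefix code. No codeword is a prefix of any other codeword.


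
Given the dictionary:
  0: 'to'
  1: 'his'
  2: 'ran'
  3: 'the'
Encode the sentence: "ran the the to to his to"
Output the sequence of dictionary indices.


Look up each word in the dictionary:
  'ran' -> 2
  'the' -> 3
  'the' -> 3
  'to' -> 0
  'to' -> 0
  'his' -> 1
  'to' -> 0

Encoded: [2, 3, 3, 0, 0, 1, 0]


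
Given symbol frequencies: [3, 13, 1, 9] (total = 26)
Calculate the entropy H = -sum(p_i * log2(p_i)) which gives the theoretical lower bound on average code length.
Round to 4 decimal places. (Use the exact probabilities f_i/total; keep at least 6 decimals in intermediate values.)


Per-symbol terms -p_i * log2(p_i) with p_i = f_i/26:
  p = 3/26 = 0.115385: log2(p) = -3.115477, -p*log2(p) = 0.359478
  p = 13/26 = 0.500000: log2(p) = -1.000000, -p*log2(p) = 0.500000
  p = 1/26 = 0.038462: log2(p) = -4.700440, -p*log2(p) = 0.180786
  p = 9/26 = 0.346154: log2(p) = -1.530515, -p*log2(p) = 0.529794
H = 0.359478 + 0.500000 + 0.180786 + 0.529794 = 1.570058

H = 1.5701 bits/symbol


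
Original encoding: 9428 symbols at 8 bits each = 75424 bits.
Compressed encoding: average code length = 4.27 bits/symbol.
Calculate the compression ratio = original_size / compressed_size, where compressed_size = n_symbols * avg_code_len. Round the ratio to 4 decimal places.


original_size = n_symbols * orig_bits = 9428 * 8 = 75424 bits
compressed_size = n_symbols * avg_code_len = 9428 * 4.27 = 40257.56 bits
ratio = original_size / compressed_size = 75424 / 40257.56 = 1.8735

Compression ratio = 1.8735


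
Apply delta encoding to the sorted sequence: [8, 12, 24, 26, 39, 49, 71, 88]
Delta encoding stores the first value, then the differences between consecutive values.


First value: 8
Deltas:
  12 - 8 = 4
  24 - 12 = 12
  26 - 24 = 2
  39 - 26 = 13
  49 - 39 = 10
  71 - 49 = 22
  88 - 71 = 17


Delta encoded: [8, 4, 12, 2, 13, 10, 22, 17]


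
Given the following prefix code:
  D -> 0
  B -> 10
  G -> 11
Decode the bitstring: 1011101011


Decoding step by step:
Bits 10 -> B
Bits 11 -> G
Bits 10 -> B
Bits 10 -> B
Bits 11 -> G


Decoded message: BGBBG


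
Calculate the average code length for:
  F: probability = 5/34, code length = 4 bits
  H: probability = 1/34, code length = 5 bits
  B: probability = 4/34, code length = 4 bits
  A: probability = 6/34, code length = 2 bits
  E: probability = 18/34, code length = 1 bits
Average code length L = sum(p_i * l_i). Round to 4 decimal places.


Weighted contributions p_i * l_i:
  F: (5/34) * 4 = 20/34
  H: (1/34) * 5 = 5/34
  B: (4/34) * 4 = 16/34
  A: (6/34) * 2 = 12/34
  E: (18/34) * 1 = 18/34
Sum = (20 + 5 + 16 + 12 + 18)/34 = 71/34

L = 71/34 = 2.0882 bits/symbol


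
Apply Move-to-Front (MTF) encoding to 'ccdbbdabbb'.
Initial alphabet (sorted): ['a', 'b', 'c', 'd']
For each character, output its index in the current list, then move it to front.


MTF encoding:
'c': index 2 in ['a', 'b', 'c', 'd'] -> ['c', 'a', 'b', 'd']
'c': index 0 in ['c', 'a', 'b', 'd'] -> ['c', 'a', 'b', 'd']
'd': index 3 in ['c', 'a', 'b', 'd'] -> ['d', 'c', 'a', 'b']
'b': index 3 in ['d', 'c', 'a', 'b'] -> ['b', 'd', 'c', 'a']
'b': index 0 in ['b', 'd', 'c', 'a'] -> ['b', 'd', 'c', 'a']
'd': index 1 in ['b', 'd', 'c', 'a'] -> ['d', 'b', 'c', 'a']
'a': index 3 in ['d', 'b', 'c', 'a'] -> ['a', 'd', 'b', 'c']
'b': index 2 in ['a', 'd', 'b', 'c'] -> ['b', 'a', 'd', 'c']
'b': index 0 in ['b', 'a', 'd', 'c'] -> ['b', 'a', 'd', 'c']
'b': index 0 in ['b', 'a', 'd', 'c'] -> ['b', 'a', 'd', 'c']


Output: [2, 0, 3, 3, 0, 1, 3, 2, 0, 0]


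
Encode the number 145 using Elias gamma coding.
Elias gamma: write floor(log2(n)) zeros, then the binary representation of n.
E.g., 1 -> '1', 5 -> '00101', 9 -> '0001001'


num_bits = floor(log2(145)) + 1 = 8
leading_zeros = num_bits - 1 = 7
binary(145) = 10010001

Elias gamma(145) = '0000000' + '10010001' = 000000010010001 (15 bits)


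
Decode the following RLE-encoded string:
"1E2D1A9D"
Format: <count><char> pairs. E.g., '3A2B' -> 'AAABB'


Expanding each <count><char> pair:
  1E -> 'E'
  2D -> 'DD'
  1A -> 'A'
  9D -> 'DDDDDDDDD'

Decoded = EDDADDDDDDDDD


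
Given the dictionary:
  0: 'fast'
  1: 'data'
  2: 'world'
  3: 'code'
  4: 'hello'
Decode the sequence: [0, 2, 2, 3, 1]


Look up each index in the dictionary:
  0 -> 'fast'
  2 -> 'world'
  2 -> 'world'
  3 -> 'code'
  1 -> 'data'

Decoded: "fast world world code data"


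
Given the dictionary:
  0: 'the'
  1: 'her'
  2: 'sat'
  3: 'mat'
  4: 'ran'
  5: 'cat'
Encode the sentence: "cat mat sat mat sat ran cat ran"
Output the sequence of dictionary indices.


Look up each word in the dictionary:
  'cat' -> 5
  'mat' -> 3
  'sat' -> 2
  'mat' -> 3
  'sat' -> 2
  'ran' -> 4
  'cat' -> 5
  'ran' -> 4

Encoded: [5, 3, 2, 3, 2, 4, 5, 4]


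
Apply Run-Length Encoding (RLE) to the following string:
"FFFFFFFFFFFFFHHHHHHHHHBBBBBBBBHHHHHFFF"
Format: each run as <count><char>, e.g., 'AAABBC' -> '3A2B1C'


Scanning runs left to right:
  i=0: run of 'F' x 13 -> '13F'
  i=13: run of 'H' x 9 -> '9H'
  i=22: run of 'B' x 8 -> '8B'
  i=30: run of 'H' x 5 -> '5H'
  i=35: run of 'F' x 3 -> '3F'

RLE = 13F9H8B5H3F


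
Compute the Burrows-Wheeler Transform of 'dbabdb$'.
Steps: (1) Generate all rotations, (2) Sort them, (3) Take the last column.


Rotations (sorted):
  0: $dbabdb -> last char: b
  1: abdb$db -> last char: b
  2: b$dbabd -> last char: d
  3: babdb$d -> last char: d
  4: bdb$dba -> last char: a
  5: db$dbab -> last char: b
  6: dbabdb$ -> last char: $


BWT = bbddab$


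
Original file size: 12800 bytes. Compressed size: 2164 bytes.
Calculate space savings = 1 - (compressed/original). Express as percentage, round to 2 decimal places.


ratio = compressed/original = 2164/12800 = 0.169063
savings = 1 - ratio = 1 - 0.169063 = 0.830937
as a percentage: 0.830937 * 100 = 83.09%

Space savings = 1 - 2164/12800 = 83.09%


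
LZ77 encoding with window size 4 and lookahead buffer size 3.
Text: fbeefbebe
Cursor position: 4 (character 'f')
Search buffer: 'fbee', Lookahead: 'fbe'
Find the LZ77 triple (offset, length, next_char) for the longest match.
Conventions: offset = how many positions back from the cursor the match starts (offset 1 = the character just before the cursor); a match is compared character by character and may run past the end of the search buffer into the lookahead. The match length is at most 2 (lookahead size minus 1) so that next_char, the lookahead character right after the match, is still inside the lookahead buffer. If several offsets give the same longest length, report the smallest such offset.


Try each offset into the search buffer:
  offset=1 (pos 3, char 'e'): match length 0
  offset=2 (pos 2, char 'e'): match length 0
  offset=3 (pos 1, char 'b'): match length 0
  offset=4 (pos 0, char 'f'): match length 2
Longest match has length 2 at offset 4.
next_char = character at position 4 + 2 = 6 -> 'e'

Best match: offset=4, length=2 (matching 'fb' starting at position 0)
LZ77 triple: (4, 2, 'e')


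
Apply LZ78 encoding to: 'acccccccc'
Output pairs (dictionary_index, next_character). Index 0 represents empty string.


LZ78 encoding steps:
Dictionary: {0: ''}
Step 1: w='' (idx 0), next='a' -> output (0, 'a'), add 'a' as idx 1
Step 2: w='' (idx 0), next='c' -> output (0, 'c'), add 'c' as idx 2
Step 3: w='c' (idx 2), next='c' -> output (2, 'c'), add 'cc' as idx 3
Step 4: w='cc' (idx 3), next='c' -> output (3, 'c'), add 'ccc' as idx 4
Step 5: w='cc' (idx 3), end of input -> output (3, '')


Encoded: [(0, 'a'), (0, 'c'), (2, 'c'), (3, 'c'), (3, '')]


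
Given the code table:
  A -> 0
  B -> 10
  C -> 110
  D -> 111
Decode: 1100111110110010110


Decoding:
110 -> C
0 -> A
111 -> D
110 -> C
110 -> C
0 -> A
10 -> B
110 -> C


Result: CADCCABC


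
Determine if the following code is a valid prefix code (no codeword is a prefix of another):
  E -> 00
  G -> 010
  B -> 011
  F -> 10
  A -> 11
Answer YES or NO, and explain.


Checking each pair (does one codeword prefix another?):
  E='00' vs G='010': no prefix
  E='00' vs B='011': no prefix
  E='00' vs F='10': no prefix
  E='00' vs A='11': no prefix
  G='010' vs E='00': no prefix
  G='010' vs B='011': no prefix
  G='010' vs F='10': no prefix
  G='010' vs A='11': no prefix
  B='011' vs E='00': no prefix
  B='011' vs G='010': no prefix
  B='011' vs F='10': no prefix
  B='011' vs A='11': no prefix
  F='10' vs E='00': no prefix
  F='10' vs G='010': no prefix
  F='10' vs B='011': no prefix
  F='10' vs A='11': no prefix
  A='11' vs E='00': no prefix
  A='11' vs G='010': no prefix
  A='11' vs B='011': no prefix
  A='11' vs F='10': no prefix
No violation found over all pairs.

YES -- this is a valid prefix code. No codeword is a prefix of any other codeword.


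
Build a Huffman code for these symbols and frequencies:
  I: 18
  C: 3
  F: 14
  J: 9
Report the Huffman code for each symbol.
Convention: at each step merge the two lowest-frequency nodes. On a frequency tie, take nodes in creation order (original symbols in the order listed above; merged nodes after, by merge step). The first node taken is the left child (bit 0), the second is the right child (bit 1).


Huffman tree construction:
Step 1: Merge C(3) + J(9) = 12
Step 2: Merge (C+J)(12) + F(14) = 26
Step 3: Merge I(18) + ((C+J)+F)(26) = 44
Read each symbol's code off the tree from the root (left child = 0, right child = 1).

Codes:
  I: 0 (length 1)
  C: 100 (length 3)
  F: 11 (length 2)
  J: 101 (length 3)
Average code length: 82/44 = 1.8636 bits/symbol


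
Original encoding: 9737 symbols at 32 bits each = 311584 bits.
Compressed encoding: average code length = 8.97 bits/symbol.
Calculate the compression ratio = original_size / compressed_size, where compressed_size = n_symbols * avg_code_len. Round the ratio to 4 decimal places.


original_size = n_symbols * orig_bits = 9737 * 32 = 311584 bits
compressed_size = n_symbols * avg_code_len = 9737 * 8.97 = 87340.89 bits
ratio = original_size / compressed_size = 311584 / 87340.89 = 3.5674

Compression ratio = 3.5674


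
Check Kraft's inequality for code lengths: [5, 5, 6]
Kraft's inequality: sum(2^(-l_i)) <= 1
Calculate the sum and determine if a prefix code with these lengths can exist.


Sum = 2^(-5) + 2^(-5) + 2^(-6)
    = 0.03125 + 0.03125 + 0.015625
    = 5/64 = 0.078125
Since 0.078125 <= 1, Kraft's inequality IS satisfied.
A prefix code with these lengths CAN exist.

Kraft sum = 0.078125. Satisfied.


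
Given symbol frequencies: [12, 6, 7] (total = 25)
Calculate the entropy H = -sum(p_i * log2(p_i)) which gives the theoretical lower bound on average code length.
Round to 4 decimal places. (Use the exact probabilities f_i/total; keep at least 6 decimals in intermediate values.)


Per-symbol terms -p_i * log2(p_i) with p_i = f_i/25:
  p = 12/25 = 0.480000: log2(p) = -1.058894, -p*log2(p) = 0.508269
  p = 6/25 = 0.240000: log2(p) = -2.058894, -p*log2(p) = 0.494134
  p = 7/25 = 0.280000: log2(p) = -1.836501, -p*log2(p) = 0.514220
H = 0.508269 + 0.494134 + 0.514220 = 1.516623

H = 1.5166 bits/symbol


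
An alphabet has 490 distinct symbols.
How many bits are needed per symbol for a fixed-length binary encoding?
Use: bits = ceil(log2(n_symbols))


log2(490) = 8.9366
Bracket: 2^8 = 256 < 490 <= 2^9 = 512
So ceil(log2(490)) = 9

bits = ceil(log2(490)) = ceil(8.9366) = 9 bits


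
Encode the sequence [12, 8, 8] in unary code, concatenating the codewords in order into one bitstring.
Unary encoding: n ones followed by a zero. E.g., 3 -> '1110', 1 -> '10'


Encode each number as n ones followed by a terminating 0:
  12 -> 1111111111110 (13 bits)
  8 -> 111111110 (9 bits)
  8 -> 111111110 (9 bits)
Total length = 13 + 9 + 9 = 31 bits.

Unary([12, 8, 8]) = 1111111111110111111110111111110 (31 bits)


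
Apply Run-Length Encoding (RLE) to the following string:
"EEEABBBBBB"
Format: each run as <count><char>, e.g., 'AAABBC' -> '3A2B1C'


Scanning runs left to right:
  i=0: run of 'E' x 3 -> '3E'
  i=3: run of 'A' x 1 -> '1A'
  i=4: run of 'B' x 6 -> '6B'

RLE = 3E1A6B


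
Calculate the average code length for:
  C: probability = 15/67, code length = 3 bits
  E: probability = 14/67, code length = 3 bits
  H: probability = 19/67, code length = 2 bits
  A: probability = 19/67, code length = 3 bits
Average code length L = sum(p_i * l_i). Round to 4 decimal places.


Weighted contributions p_i * l_i:
  C: (15/67) * 3 = 45/67
  E: (14/67) * 3 = 42/67
  H: (19/67) * 2 = 38/67
  A: (19/67) * 3 = 57/67
Sum = (45 + 42 + 38 + 57)/67 = 182/67

L = 182/67 = 2.7164 bits/symbol


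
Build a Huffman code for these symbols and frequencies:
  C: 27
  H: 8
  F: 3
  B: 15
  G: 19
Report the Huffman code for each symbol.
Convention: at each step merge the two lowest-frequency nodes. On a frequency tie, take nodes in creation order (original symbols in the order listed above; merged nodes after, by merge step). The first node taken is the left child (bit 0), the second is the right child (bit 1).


Huffman tree construction:
Step 1: Merge F(3) + H(8) = 11
Step 2: Merge (F+H)(11) + B(15) = 26
Step 3: Merge G(19) + ((F+H)+B)(26) = 45
Step 4: Merge C(27) + (G+((F+H)+B))(45) = 72
Read each symbol's code off the tree from the root (left child = 0, right child = 1).

Codes:
  C: 0 (length 1)
  H: 1101 (length 4)
  F: 1100 (length 4)
  B: 111 (length 3)
  G: 10 (length 2)
Average code length: 154/72 = 2.1389 bits/symbol


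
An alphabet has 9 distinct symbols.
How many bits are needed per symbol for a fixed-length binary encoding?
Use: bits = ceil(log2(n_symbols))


log2(9) = 3.1699
Bracket: 2^3 = 8 < 9 <= 2^4 = 16
So ceil(log2(9)) = 4

bits = ceil(log2(9)) = ceil(3.1699) = 4 bits


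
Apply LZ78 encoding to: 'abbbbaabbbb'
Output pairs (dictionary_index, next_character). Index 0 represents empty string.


LZ78 encoding steps:
Dictionary: {0: ''}
Step 1: w='' (idx 0), next='a' -> output (0, 'a'), add 'a' as idx 1
Step 2: w='' (idx 0), next='b' -> output (0, 'b'), add 'b' as idx 2
Step 3: w='b' (idx 2), next='b' -> output (2, 'b'), add 'bb' as idx 3
Step 4: w='b' (idx 2), next='a' -> output (2, 'a'), add 'ba' as idx 4
Step 5: w='a' (idx 1), next='b' -> output (1, 'b'), add 'ab' as idx 5
Step 6: w='bb' (idx 3), next='b' -> output (3, 'b'), add 'bbb' as idx 6


Encoded: [(0, 'a'), (0, 'b'), (2, 'b'), (2, 'a'), (1, 'b'), (3, 'b')]


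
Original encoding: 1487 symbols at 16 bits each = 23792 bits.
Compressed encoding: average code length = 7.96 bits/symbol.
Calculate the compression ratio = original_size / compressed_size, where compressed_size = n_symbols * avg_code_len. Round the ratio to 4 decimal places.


original_size = n_symbols * orig_bits = 1487 * 16 = 23792 bits
compressed_size = n_symbols * avg_code_len = 1487 * 7.96 = 11836.52 bits
ratio = original_size / compressed_size = 23792 / 11836.52 = 2.0101

Compression ratio = 2.0101


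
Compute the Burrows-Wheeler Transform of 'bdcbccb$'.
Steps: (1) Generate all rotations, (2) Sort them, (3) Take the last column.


Rotations (sorted):
  0: $bdcbccb -> last char: b
  1: b$bdcbcc -> last char: c
  2: bccb$bdc -> last char: c
  3: bdcbccb$ -> last char: $
  4: cb$bdcbc -> last char: c
  5: cbccb$bd -> last char: d
  6: ccb$bdcb -> last char: b
  7: dcbccb$b -> last char: b


BWT = bcc$cdbb


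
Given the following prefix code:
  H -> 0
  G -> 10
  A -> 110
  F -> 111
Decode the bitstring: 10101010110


Decoding step by step:
Bits 10 -> G
Bits 10 -> G
Bits 10 -> G
Bits 10 -> G
Bits 110 -> A


Decoded message: GGGGA


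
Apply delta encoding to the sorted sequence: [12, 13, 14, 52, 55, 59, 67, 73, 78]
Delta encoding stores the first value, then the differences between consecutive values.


First value: 12
Deltas:
  13 - 12 = 1
  14 - 13 = 1
  52 - 14 = 38
  55 - 52 = 3
  59 - 55 = 4
  67 - 59 = 8
  73 - 67 = 6
  78 - 73 = 5


Delta encoded: [12, 1, 1, 38, 3, 4, 8, 6, 5]


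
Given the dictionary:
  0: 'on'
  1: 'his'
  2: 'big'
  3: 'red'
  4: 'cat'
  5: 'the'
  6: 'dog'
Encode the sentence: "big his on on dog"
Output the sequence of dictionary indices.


Look up each word in the dictionary:
  'big' -> 2
  'his' -> 1
  'on' -> 0
  'on' -> 0
  'dog' -> 6

Encoded: [2, 1, 0, 0, 6]


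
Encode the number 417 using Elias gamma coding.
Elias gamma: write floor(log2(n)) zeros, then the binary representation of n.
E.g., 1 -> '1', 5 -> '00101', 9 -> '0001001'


num_bits = floor(log2(417)) + 1 = 9
leading_zeros = num_bits - 1 = 8
binary(417) = 110100001

Elias gamma(417) = '00000000' + '110100001' = 00000000110100001 (17 bits)


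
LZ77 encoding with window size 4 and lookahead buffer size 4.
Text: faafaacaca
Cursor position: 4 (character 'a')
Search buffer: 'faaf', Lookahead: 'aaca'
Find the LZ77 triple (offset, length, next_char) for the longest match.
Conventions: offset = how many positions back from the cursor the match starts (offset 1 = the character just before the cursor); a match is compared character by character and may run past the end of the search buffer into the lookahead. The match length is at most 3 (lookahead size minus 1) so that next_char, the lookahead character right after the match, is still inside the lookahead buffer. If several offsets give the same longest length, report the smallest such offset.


Try each offset into the search buffer:
  offset=1 (pos 3, char 'f'): match length 0
  offset=2 (pos 2, char 'a'): match length 1
  offset=3 (pos 1, char 'a'): match length 2
  offset=4 (pos 0, char 'f'): match length 0
Longest match has length 2 at offset 3.
next_char = character at position 4 + 2 = 6 -> 'c'

Best match: offset=3, length=2 (matching 'aa' starting at position 1)
LZ77 triple: (3, 2, 'c')


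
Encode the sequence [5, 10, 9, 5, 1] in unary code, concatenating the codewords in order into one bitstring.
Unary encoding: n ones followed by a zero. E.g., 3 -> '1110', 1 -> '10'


Encode each number as n ones followed by a terminating 0:
  5 -> 111110 (6 bits)
  10 -> 11111111110 (11 bits)
  9 -> 1111111110 (10 bits)
  5 -> 111110 (6 bits)
  1 -> 10 (2 bits)
Total length = 6 + 11 + 10 + 6 + 2 = 35 bits.

Unary([5, 10, 9, 5, 1]) = 11111011111111110111111111011111010 (35 bits)


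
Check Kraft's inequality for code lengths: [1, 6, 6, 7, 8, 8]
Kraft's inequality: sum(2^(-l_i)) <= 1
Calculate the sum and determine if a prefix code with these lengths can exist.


Sum = 2^(-1) + 2^(-6) + 2^(-6) + 2^(-7) + 2^(-8) + 2^(-8)
    = 0.5 + 0.015625 + 0.015625 + 0.0078125 + 0.00390625 + 0.00390625
    = 140/256 = 0.546875
Since 0.546875 <= 1, Kraft's inequality IS satisfied.
A prefix code with these lengths CAN exist.

Kraft sum = 0.546875. Satisfied.


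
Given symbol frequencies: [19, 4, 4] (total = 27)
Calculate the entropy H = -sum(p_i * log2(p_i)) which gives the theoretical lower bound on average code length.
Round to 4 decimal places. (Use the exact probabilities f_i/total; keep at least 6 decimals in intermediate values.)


Per-symbol terms -p_i * log2(p_i) with p_i = f_i/27:
  p = 19/27 = 0.703704: log2(p) = -0.506960, -p*log2(p) = 0.356750
  p = 4/27 = 0.148148: log2(p) = -2.754888, -p*log2(p) = 0.408131
  p = 4/27 = 0.148148: log2(p) = -2.754888, -p*log2(p) = 0.408131
H = 0.356750 + 0.408131 + 0.408131 = 1.173012

H = 1.173 bits/symbol


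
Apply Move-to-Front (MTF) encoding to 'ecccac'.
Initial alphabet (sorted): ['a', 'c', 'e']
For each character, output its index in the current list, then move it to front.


MTF encoding:
'e': index 2 in ['a', 'c', 'e'] -> ['e', 'a', 'c']
'c': index 2 in ['e', 'a', 'c'] -> ['c', 'e', 'a']
'c': index 0 in ['c', 'e', 'a'] -> ['c', 'e', 'a']
'c': index 0 in ['c', 'e', 'a'] -> ['c', 'e', 'a']
'a': index 2 in ['c', 'e', 'a'] -> ['a', 'c', 'e']
'c': index 1 in ['a', 'c', 'e'] -> ['c', 'a', 'e']


Output: [2, 2, 0, 0, 2, 1]


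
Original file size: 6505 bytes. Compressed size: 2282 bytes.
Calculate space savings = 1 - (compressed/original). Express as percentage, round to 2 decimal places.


ratio = compressed/original = 2282/6505 = 0.350807
savings = 1 - ratio = 1 - 0.350807 = 0.649193
as a percentage: 0.649193 * 100 = 64.92%

Space savings = 1 - 2282/6505 = 64.92%


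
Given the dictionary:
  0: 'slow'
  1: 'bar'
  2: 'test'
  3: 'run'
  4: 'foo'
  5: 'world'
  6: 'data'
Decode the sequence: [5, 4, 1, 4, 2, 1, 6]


Look up each index in the dictionary:
  5 -> 'world'
  4 -> 'foo'
  1 -> 'bar'
  4 -> 'foo'
  2 -> 'test'
  1 -> 'bar'
  6 -> 'data'

Decoded: "world foo bar foo test bar data"


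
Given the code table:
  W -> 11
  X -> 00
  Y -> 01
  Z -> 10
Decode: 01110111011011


Decoding:
01 -> Y
11 -> W
01 -> Y
11 -> W
01 -> Y
10 -> Z
11 -> W


Result: YWYWYZW


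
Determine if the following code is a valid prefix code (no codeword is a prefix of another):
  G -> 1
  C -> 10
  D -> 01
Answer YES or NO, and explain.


Checking each pair (does one codeword prefix another?):
  G='1' vs C='10': prefix -- VIOLATION

NO -- this is NOT a valid prefix code. G (1) is a prefix of C (10).


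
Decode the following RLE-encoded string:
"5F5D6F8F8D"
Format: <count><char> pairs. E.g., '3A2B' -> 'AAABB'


Expanding each <count><char> pair:
  5F -> 'FFFFF'
  5D -> 'DDDDD'
  6F -> 'FFFFFF'
  8F -> 'FFFFFFFF'
  8D -> 'DDDDDDDD'

Decoded = FFFFFDDDDDFFFFFFFFFFFFFFDDDDDDDD


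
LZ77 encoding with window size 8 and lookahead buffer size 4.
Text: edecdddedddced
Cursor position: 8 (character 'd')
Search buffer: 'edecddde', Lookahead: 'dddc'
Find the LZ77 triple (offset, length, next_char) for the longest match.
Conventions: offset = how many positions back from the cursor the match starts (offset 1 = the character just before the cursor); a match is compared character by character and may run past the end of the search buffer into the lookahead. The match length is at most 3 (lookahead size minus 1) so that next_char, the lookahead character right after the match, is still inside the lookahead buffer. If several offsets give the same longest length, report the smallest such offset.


Try each offset into the search buffer:
  offset=1 (pos 7, char 'e'): match length 0
  offset=2 (pos 6, char 'd'): match length 1
  offset=3 (pos 5, char 'd'): match length 2
  offset=4 (pos 4, char 'd'): match length 3
  offset=5 (pos 3, char 'c'): match length 0
  offset=6 (pos 2, char 'e'): match length 0
  offset=7 (pos 1, char 'd'): match length 1
  offset=8 (pos 0, char 'e'): match length 0
Longest match has length 3 at offset 4.
next_char = character at position 8 + 3 = 11 -> 'c'

Best match: offset=4, length=3 (matching 'ddd' starting at position 4)
LZ77 triple: (4, 3, 'c')


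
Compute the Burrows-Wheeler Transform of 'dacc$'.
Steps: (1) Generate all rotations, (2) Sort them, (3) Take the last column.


Rotations (sorted):
  0: $dacc -> last char: c
  1: acc$d -> last char: d
  2: c$dac -> last char: c
  3: cc$da -> last char: a
  4: dacc$ -> last char: $


BWT = cdca$


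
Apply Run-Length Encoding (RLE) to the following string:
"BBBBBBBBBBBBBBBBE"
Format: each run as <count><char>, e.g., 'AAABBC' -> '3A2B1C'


Scanning runs left to right:
  i=0: run of 'B' x 16 -> '16B'
  i=16: run of 'E' x 1 -> '1E'

RLE = 16B1E


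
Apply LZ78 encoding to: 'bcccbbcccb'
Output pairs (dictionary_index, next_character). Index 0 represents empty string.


LZ78 encoding steps:
Dictionary: {0: ''}
Step 1: w='' (idx 0), next='b' -> output (0, 'b'), add 'b' as idx 1
Step 2: w='' (idx 0), next='c' -> output (0, 'c'), add 'c' as idx 2
Step 3: w='c' (idx 2), next='c' -> output (2, 'c'), add 'cc' as idx 3
Step 4: w='b' (idx 1), next='b' -> output (1, 'b'), add 'bb' as idx 4
Step 5: w='cc' (idx 3), next='c' -> output (3, 'c'), add 'ccc' as idx 5
Step 6: w='b' (idx 1), end of input -> output (1, '')


Encoded: [(0, 'b'), (0, 'c'), (2, 'c'), (1, 'b'), (3, 'c'), (1, '')]


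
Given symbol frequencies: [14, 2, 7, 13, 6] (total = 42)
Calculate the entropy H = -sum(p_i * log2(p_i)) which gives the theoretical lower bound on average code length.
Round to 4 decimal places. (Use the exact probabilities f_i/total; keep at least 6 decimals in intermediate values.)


Per-symbol terms -p_i * log2(p_i) with p_i = f_i/42:
  p = 14/42 = 0.333333: log2(p) = -1.584963, -p*log2(p) = 0.528321
  p = 2/42 = 0.047619: log2(p) = -4.392317, -p*log2(p) = 0.209158
  p = 7/42 = 0.166667: log2(p) = -2.584963, -p*log2(p) = 0.430827
  p = 13/42 = 0.309524: log2(p) = -1.691878, -p*log2(p) = 0.523676
  p = 6/42 = 0.142857: log2(p) = -2.807355, -p*log2(p) = 0.401051
H = 0.528321 + 0.209158 + 0.430827 + 0.523676 + 0.401051 = 2.093033

H = 2.093 bits/symbol


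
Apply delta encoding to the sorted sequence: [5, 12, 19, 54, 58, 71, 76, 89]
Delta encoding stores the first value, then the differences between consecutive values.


First value: 5
Deltas:
  12 - 5 = 7
  19 - 12 = 7
  54 - 19 = 35
  58 - 54 = 4
  71 - 58 = 13
  76 - 71 = 5
  89 - 76 = 13


Delta encoded: [5, 7, 7, 35, 4, 13, 5, 13]


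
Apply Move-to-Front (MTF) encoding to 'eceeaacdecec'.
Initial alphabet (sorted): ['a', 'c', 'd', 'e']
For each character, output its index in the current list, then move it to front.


MTF encoding:
'e': index 3 in ['a', 'c', 'd', 'e'] -> ['e', 'a', 'c', 'd']
'c': index 2 in ['e', 'a', 'c', 'd'] -> ['c', 'e', 'a', 'd']
'e': index 1 in ['c', 'e', 'a', 'd'] -> ['e', 'c', 'a', 'd']
'e': index 0 in ['e', 'c', 'a', 'd'] -> ['e', 'c', 'a', 'd']
'a': index 2 in ['e', 'c', 'a', 'd'] -> ['a', 'e', 'c', 'd']
'a': index 0 in ['a', 'e', 'c', 'd'] -> ['a', 'e', 'c', 'd']
'c': index 2 in ['a', 'e', 'c', 'd'] -> ['c', 'a', 'e', 'd']
'd': index 3 in ['c', 'a', 'e', 'd'] -> ['d', 'c', 'a', 'e']
'e': index 3 in ['d', 'c', 'a', 'e'] -> ['e', 'd', 'c', 'a']
'c': index 2 in ['e', 'd', 'c', 'a'] -> ['c', 'e', 'd', 'a']
'e': index 1 in ['c', 'e', 'd', 'a'] -> ['e', 'c', 'd', 'a']
'c': index 1 in ['e', 'c', 'd', 'a'] -> ['c', 'e', 'd', 'a']


Output: [3, 2, 1, 0, 2, 0, 2, 3, 3, 2, 1, 1]


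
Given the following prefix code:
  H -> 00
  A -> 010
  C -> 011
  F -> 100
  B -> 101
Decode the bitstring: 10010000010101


Decoding step by step:
Bits 100 -> F
Bits 100 -> F
Bits 00 -> H
Bits 010 -> A
Bits 101 -> B


Decoded message: FFHAB


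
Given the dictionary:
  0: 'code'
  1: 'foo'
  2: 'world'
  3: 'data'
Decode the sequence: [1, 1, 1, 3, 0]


Look up each index in the dictionary:
  1 -> 'foo'
  1 -> 'foo'
  1 -> 'foo'
  3 -> 'data'
  0 -> 'code'

Decoded: "foo foo foo data code"


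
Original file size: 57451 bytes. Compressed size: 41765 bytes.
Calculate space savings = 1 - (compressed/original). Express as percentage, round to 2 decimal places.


ratio = compressed/original = 41765/57451 = 0.726967
savings = 1 - ratio = 1 - 0.726967 = 0.273033
as a percentage: 0.273033 * 100 = 27.3%

Space savings = 1 - 41765/57451 = 27.3%


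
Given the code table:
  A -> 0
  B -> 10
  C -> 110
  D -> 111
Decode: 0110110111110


Decoding:
0 -> A
110 -> C
110 -> C
111 -> D
110 -> C


Result: ACCDC


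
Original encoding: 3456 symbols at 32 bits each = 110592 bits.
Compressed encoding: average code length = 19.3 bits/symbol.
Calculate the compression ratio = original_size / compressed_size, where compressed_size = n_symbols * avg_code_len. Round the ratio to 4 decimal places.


original_size = n_symbols * orig_bits = 3456 * 32 = 110592 bits
compressed_size = n_symbols * avg_code_len = 3456 * 19.3 = 66700.8 bits
ratio = original_size / compressed_size = 110592 / 66700.8 = 1.658

Compression ratio = 1.658


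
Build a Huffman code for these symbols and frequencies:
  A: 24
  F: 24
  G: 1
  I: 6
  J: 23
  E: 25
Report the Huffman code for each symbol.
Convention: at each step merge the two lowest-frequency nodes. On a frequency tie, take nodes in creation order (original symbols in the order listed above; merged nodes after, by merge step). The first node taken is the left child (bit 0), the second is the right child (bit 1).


Huffman tree construction:
Step 1: Merge G(1) + I(6) = 7
Step 2: Merge (G+I)(7) + J(23) = 30
Step 3: Merge A(24) + F(24) = 48
Step 4: Merge E(25) + ((G+I)+J)(30) = 55
Step 5: Merge (A+F)(48) + (E+((G+I)+J))(55) = 103
Read each symbol's code off the tree from the root (left child = 0, right child = 1).

Codes:
  A: 00 (length 2)
  F: 01 (length 2)
  G: 1100 (length 4)
  I: 1101 (length 4)
  J: 111 (length 3)
  E: 10 (length 2)
Average code length: 243/103 = 2.3592 bits/symbol


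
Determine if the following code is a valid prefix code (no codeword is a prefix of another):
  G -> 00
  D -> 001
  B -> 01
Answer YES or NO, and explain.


Checking each pair (does one codeword prefix another?):
  G='00' vs D='001': prefix -- VIOLATION

NO -- this is NOT a valid prefix code. G (00) is a prefix of D (001).


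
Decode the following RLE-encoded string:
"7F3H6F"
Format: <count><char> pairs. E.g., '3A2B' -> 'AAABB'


Expanding each <count><char> pair:
  7F -> 'FFFFFFF'
  3H -> 'HHH'
  6F -> 'FFFFFF'

Decoded = FFFFFFFHHHFFFFFF


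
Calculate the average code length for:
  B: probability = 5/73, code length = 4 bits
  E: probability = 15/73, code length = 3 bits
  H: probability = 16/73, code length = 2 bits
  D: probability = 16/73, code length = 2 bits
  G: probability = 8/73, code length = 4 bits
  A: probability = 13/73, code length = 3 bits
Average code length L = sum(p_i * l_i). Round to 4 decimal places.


Weighted contributions p_i * l_i:
  B: (5/73) * 4 = 20/73
  E: (15/73) * 3 = 45/73
  H: (16/73) * 2 = 32/73
  D: (16/73) * 2 = 32/73
  G: (8/73) * 4 = 32/73
  A: (13/73) * 3 = 39/73
Sum = (20 + 45 + 32 + 32 + 32 + 39)/73 = 200/73

L = 200/73 = 2.7397 bits/symbol


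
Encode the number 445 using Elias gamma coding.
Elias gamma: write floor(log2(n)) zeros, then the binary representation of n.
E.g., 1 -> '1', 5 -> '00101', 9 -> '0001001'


num_bits = floor(log2(445)) + 1 = 9
leading_zeros = num_bits - 1 = 8
binary(445) = 110111101

Elias gamma(445) = '00000000' + '110111101' = 00000000110111101 (17 bits)


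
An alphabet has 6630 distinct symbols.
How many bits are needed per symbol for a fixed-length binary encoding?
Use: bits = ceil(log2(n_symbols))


log2(6630) = 12.6948
Bracket: 2^12 = 4096 < 6630 <= 2^13 = 8192
So ceil(log2(6630)) = 13

bits = ceil(log2(6630)) = ceil(12.6948) = 13 bits


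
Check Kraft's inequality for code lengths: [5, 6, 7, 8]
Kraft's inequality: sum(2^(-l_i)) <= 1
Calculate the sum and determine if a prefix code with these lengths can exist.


Sum = 2^(-5) + 2^(-6) + 2^(-7) + 2^(-8)
    = 0.03125 + 0.015625 + 0.0078125 + 0.00390625
    = 15/256 = 0.05859375
Since 0.05859375 <= 1, Kraft's inequality IS satisfied.
A prefix code with these lengths CAN exist.

Kraft sum = 0.05859375. Satisfied.
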